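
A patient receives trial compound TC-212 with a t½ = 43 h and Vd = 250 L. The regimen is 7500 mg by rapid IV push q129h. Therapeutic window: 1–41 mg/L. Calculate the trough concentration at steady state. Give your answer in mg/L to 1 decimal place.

4.3 mg/L

The dosing interval is 3 half-lives, so f = 2^(−3) = 0.125.
At steady state, R = 1/(1 − 0.125) = 8/7.
Single-dose peak C₀ = D/Vd = 7500/250 = 30 mg/L.
Steady-state peak Cmax,ss = C₀·R = 30 × 8/7 ≈ 34.286 mg/L.
Steady-state trough Cmin,ss = Cmax,ss·f ≈ 34.286 × 0.125 ≈ 4.286 mg/L.
Trough 4.3 mg/L vs MEC 1 mg/L: adequate.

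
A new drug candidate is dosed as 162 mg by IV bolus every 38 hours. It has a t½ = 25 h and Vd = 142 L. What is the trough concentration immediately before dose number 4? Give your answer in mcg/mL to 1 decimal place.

f = (1/2)^(τ/t½) = (1/2)^(38/25) ≈ 0.3487.
C₀ = D/Vd = 162/142 ≈ 1.141 mcg/mL.
Before the 4th dose, 3 doses have been given. Superposition: Cmin = C₀·(f + f² + … + f^3).
≈ 1.141 × (0.3487 + 0.1216 + 0.0424) ≈ 1.141 × 0.5127 ≈ 0.585 mcg/mL.

0.6 mcg/mL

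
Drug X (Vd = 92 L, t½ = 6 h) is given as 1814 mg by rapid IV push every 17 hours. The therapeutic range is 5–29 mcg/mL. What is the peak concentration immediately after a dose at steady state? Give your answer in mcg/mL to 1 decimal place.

22.9 mcg/mL

τ/t½ = 17/6 ≈ 2.8333, so fraction remaining f = (1/2)^(17/6) ≈ 0.1403.
At steady state, accumulation factor R = 1/(1 − e^(−kτ)) ≈ 1.1632.
Each bolus raises the concentration by D/Vd = 1814/92 ≈ 19.717 mcg/mL.
Steady-state peak Cmax,ss = C₀·R ≈ 19.717 × 1.1632 ≈ 22.935 mcg/mL.
Peak 22.9 mcg/mL vs MTC 29 mcg/mL: below toxic threshold.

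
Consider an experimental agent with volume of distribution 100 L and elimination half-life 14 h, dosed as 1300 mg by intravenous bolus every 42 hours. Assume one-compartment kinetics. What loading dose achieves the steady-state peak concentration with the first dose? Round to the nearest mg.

f = (1/2)^(42/14) ≈ 0.125000; accumulation ratio R = 1/(1−f) ≈ 1.14286.
Loading dose to hit Cmax,ss on first dose: D_load = D_maint·R ≈ 1300 × 1.14286 ≈ 1485.72 mg.

1486 mg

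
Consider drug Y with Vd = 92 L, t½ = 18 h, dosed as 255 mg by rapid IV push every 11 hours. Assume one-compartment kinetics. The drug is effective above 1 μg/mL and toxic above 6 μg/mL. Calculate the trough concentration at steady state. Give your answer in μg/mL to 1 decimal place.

τ/t½ = 11/18 ≈ 0.61111, so fraction remaining f = (1/2)^(11/18) ≈ 0.6547.
At steady state, accumulation factor R = 1/(1 − e^(−kτ)) ≈ 2.8960.
Single-dose peak C₀ = D/Vd = 255/92 ≈ 2.772 μg/mL.
Steady-state peak Cmax,ss = C₀·R ≈ 2.772 × 2.8960 ≈ 8.028 μg/mL.
One interval later, Cmin,ss = Cmax,ss·e^(−kτ) ≈ 8.028 × 0.6547 ≈ 5.256 μg/mL.
Trough 5.3 μg/mL vs MEC 1 μg/mL: adequate.

5.3 μg/mL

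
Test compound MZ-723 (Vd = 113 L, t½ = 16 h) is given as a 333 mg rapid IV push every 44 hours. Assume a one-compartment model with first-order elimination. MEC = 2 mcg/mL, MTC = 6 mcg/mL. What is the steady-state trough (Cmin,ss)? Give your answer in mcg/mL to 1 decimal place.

0.5 mcg/mL

τ/t½ = 44/16 ≈ 2.75, so fraction remaining f = (1/2)^(44/16) ≈ 0.1487.
Accumulation ratio R = 1/(1 − f) ≈ 1/0.8513 ≈ 1.1747.
Single-dose peak C₀ = D/Vd = 333/113 ≈ 2.947 mcg/mL.
Cmax,ss = C₀/(1 − f) ≈ 2.947/0.8513 ≈ 3.462 mcg/mL.
Steady-state trough Cmin,ss = Cmax,ss·f ≈ 3.462 × 0.1487 ≈ 0.515 mcg/mL.
Trough 0.5 mcg/mL vs MEC 2 mcg/mL: subtherapeutic.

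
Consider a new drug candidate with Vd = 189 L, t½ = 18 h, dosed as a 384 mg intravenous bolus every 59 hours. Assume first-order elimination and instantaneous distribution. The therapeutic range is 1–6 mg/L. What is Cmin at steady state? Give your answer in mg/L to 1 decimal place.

0.2 mg/L

τ/t½ = 59/18 ≈ 3.2778, so fraction remaining f = (1/2)^(59/18) ≈ 0.1031.
Single-dose peak C₀ = D/Vd = 384/189 ≈ 2.032 mg/L.
Steady-state trough Cmin,ss = C₀·f/(1−f) ≈ 2.032 × 0.1031/0.8969 ≈ 0.234 mg/L.
Trough 0.2 mg/L vs MEC 1 mg/L: subtherapeutic.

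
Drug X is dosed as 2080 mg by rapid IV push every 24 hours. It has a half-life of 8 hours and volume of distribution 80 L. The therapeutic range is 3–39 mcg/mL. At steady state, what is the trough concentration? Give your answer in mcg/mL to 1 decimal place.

The dosing interval is 3 half-lives, so f = 2^(−3) = 0.125.
Accumulation ratio R = 1/(1 − f) = 1/0.875 = 8/7.
Single-dose peak C₀ = D/Vd = 2080/80 = 26 mcg/mL.
Steady-state peak Cmax,ss = C₀·R = 26 × 8/7 ≈ 29.714 mcg/mL.
Steady-state trough Cmin,ss = Cmax,ss·f ≈ 29.714 × 0.125 ≈ 3.714 mcg/mL.
Trough 3.7 mcg/mL vs MEC 3 mcg/mL: adequate.

3.7 mcg/mL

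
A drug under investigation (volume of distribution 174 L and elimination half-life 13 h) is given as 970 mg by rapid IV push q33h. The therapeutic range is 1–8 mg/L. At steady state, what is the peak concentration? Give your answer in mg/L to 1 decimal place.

6.7 mg/L

Over one 33-h interval, 33/13 ≈ 2.5385 half-lives elapse, leaving f ≈ 0.1721 of each dose.
At steady state, accumulation factor R = 1/(1 − e^(−kτ)) ≈ 1.2079.
Each bolus raises the concentration by D/Vd = 970/174 ≈ 5.575 mg/L.
Steady-state peak Cmax,ss = C₀·R ≈ 5.575 × 1.2079 ≈ 6.734 mg/L.
Peak 6.7 mg/L vs MTC 8 mg/L: below toxic threshold.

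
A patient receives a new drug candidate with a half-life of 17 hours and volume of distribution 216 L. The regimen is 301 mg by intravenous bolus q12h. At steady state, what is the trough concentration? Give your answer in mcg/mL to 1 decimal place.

2.2 mcg/mL

k = ln2/t½ = ln2/17 ≈ 0.040773 h⁻¹; fraction remaining f = e^(−kτ) = e^(−0.040773×12) ≈ 0.6131.
At steady state, accumulation factor R = 1/(1 − e^(−kτ)) ≈ 2.5846.
Single-dose peak C₀ = D/Vd = 301/216 ≈ 1.394 mcg/mL.
Cmax,ss = C₀/(1 − f) ≈ 1.394/0.3869 ≈ 3.603 mcg/mL.
Steady-state trough Cmin,ss = Cmax,ss·f ≈ 3.603 × 0.6131 ≈ 2.209 mcg/mL.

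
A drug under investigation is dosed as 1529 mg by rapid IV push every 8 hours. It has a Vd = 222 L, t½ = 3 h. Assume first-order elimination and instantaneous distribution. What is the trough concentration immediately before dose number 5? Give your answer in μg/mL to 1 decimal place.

f = (1/2)^(τ/t½) = (1/2)^(8/3) ≈ 0.1575.
C₀ = D/Vd = 1529/222 ≈ 6.887 μg/mL.
Before the 5th dose, 4 doses have been given. Superposition: Cmin = C₀·(f + f² + … + f^4).
≈ 6.887 × (0.1575 + 0.0248 + 0.0039 + 0.0006) ≈ 6.887 × 0.1868 ≈ 1.286 μg/mL.

1.3 μg/mL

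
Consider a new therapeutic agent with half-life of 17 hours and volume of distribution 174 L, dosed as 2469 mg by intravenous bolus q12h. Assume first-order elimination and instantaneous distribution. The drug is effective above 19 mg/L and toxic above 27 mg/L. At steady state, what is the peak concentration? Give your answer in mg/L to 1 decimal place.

Over one 12-h interval, 12/17 ≈ 0.70588 half-lives elapse, leaving f ≈ 0.6131 of each dose.
At steady state, accumulation factor R = 1/(1 − e^(−kτ)) ≈ 2.5846.
Single-dose peak C₀ = D/Vd = 2469/174 ≈ 14.190 mg/L.
Steady-state peak Cmax,ss = C₀·R ≈ 14.190 × 2.5846 ≈ 36.675 mg/L.
Peak 36.7 mg/L vs MTC 27 mg/L: exceeds toxic threshold.

36.7 mg/L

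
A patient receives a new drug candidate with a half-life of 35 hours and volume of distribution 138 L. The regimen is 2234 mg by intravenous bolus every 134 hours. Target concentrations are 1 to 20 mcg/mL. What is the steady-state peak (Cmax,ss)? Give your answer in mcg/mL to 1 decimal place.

Over one 134-h interval, 134/35 ≈ 3.8286 half-lives elapse, leaving f ≈ 0.0704 of each dose.
Accumulation ratio R = 1/(1 − f) ≈ 1/0.9296 ≈ 1.0757.
Each bolus raises the concentration by D/Vd = 2234/138 ≈ 16.188 mcg/mL.
Steady-state peak Cmax,ss = C₀·R ≈ 16.188 × 1.0757 ≈ 17.413 mcg/mL.
Peak 17.4 mcg/mL vs MTC 20 mcg/mL: below toxic threshold.

17.4 mcg/mL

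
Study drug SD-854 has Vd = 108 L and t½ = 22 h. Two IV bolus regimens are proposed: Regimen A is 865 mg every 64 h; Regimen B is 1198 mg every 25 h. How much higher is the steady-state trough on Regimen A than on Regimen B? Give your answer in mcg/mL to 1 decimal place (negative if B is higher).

Regimen A: f = (1/2)^(64/22) ≈ 0.1331; Cmin,ss = (865/108)·f/(1−f) ≈ 1.230 mcg/mL.
Regimen B: f = (1/2)^(25/22) ≈ 0.4549; Cmin,ss = (1198/108)·f/(1−f) ≈ 9.257 mcg/mL.
Difference ≈ 1.230 − 9.257 ≈ -8.027 mcg/mL.

-8.0 mcg/mL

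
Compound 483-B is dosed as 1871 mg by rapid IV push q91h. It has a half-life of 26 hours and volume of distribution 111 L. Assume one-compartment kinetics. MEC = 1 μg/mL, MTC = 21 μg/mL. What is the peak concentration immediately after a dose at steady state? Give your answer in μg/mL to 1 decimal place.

τ/t½ = 91/26 ≈ 3.5, so fraction remaining f = (1/2)^(91/26) ≈ 0.0884.
At steady state, accumulation factor R = 1/(1 − e^(−kτ)) ≈ 1.0970.
Each bolus raises the concentration by D/Vd = 1871/111 ≈ 16.856 μg/mL.
Steady-state peak Cmax,ss = C₀·R ≈ 16.856 × 1.0970 ≈ 18.491 μg/mL.
Peak 18.5 μg/mL vs MTC 21 μg/mL: below toxic threshold.

18.5 μg/mL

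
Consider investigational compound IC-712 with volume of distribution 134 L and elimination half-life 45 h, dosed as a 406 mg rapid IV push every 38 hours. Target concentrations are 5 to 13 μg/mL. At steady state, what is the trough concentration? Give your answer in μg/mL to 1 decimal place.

Over one 38-h interval, 38/45 ≈ 0.84444 half-lives elapse, leaving f ≈ 0.5569 of each dose.
At steady state, accumulation factor R = 1/(1 − e^(−kτ)) ≈ 2.2568.
Each bolus raises the concentration by D/Vd = 406/134 ≈ 3.030 μg/mL.
Cmax,ss = C₀/(1 − f) ≈ 3.030/0.4431 ≈ 6.838 μg/mL.
Steady-state trough Cmin,ss = Cmax,ss·f ≈ 6.838 × 0.5569 ≈ 3.808 μg/mL.
Trough 3.8 μg/mL vs MEC 5 μg/mL: subtherapeutic.

3.8 μg/mL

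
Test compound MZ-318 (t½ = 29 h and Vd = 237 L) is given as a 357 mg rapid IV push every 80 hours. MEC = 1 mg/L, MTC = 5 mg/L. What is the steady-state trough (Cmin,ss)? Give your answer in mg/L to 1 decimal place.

τ/t½ = 80/29 ≈ 2.7586, so fraction remaining f = (1/2)^(80/29) ≈ 0.1478.
At steady state, accumulation factor R = 1/(1 − e^(−kτ)) ≈ 1.1734.
Single-dose peak C₀ = D/Vd = 357/237 ≈ 1.506 mg/L.
Steady-state peak Cmax,ss = C₀·R ≈ 1.506 × 1.1734 ≈ 1.767 mg/L.
Steady-state trough Cmin,ss = Cmax,ss·f ≈ 1.767 × 0.1478 ≈ 0.261 mg/L.
Trough 0.3 mg/L vs MEC 1 mg/L: subtherapeutic.

0.3 mg/L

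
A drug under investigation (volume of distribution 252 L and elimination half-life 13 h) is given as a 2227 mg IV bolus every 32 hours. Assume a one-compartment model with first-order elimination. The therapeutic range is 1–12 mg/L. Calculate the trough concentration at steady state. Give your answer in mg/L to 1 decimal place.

τ/t½ = 32/13 ≈ 2.4615, so fraction remaining f = (1/2)^(32/13) ≈ 0.1816.
Accumulation ratio R = 1/(1 − f) ≈ 1/0.8184 ≈ 1.2219.
Each bolus raises the concentration by D/Vd = 2227/252 ≈ 8.837 mg/L.
Steady-state peak Cmax,ss = C₀·R ≈ 8.837 × 1.2219 ≈ 10.798 mg/L.
One interval later, Cmin,ss = Cmax,ss·e^(−kτ) ≈ 10.798 × 0.1816 ≈ 1.961 mg/L.
Trough 2.0 mg/L vs MEC 1 mg/L: adequate.

2.0 mg/L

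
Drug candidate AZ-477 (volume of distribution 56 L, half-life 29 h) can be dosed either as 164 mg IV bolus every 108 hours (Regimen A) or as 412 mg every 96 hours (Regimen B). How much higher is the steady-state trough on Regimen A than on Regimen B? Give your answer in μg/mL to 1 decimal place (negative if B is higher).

-0.6 μg/mL

Regimen A: f = (1/2)^(108/29) ≈ 0.0757; Cmin,ss = (164/56)·f/(1−f) ≈ 0.240 μg/mL.
Regimen B: f = (1/2)^(96/29) ≈ 0.1008; Cmin,ss = (412/56)·f/(1−f) ≈ 0.825 μg/mL.
Difference ≈ 0.240 − 0.825 ≈ -0.585 μg/mL.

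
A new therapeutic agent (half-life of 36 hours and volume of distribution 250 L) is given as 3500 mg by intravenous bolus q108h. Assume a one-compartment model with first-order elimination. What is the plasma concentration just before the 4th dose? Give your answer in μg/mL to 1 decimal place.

2.0 μg/mL

f = (1/2)^(τ/t½) = (1/2)^(108/36) ≈ 0.1250.
C₀ = D/Vd = 3500/250 ≈ 14.000 μg/mL.
Before the 4th dose, 3 doses have been given. Superposition: Cmin = C₀·(f + f² + … + f^3).
≈ 14.000 × (0.1250 + 0.0156 + 0.0020) ≈ 14.000 × 0.1426 ≈ 1.996 μg/mL.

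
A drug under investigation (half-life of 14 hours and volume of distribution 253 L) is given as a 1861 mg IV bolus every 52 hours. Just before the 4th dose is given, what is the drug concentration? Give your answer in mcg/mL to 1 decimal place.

f = (1/2)^(τ/t½) = (1/2)^(52/14) ≈ 0.0762.
C₀ = D/Vd = 1861/253 ≈ 7.356 mcg/mL.
Before the 4th dose, 3 doses have been given. Superposition: Cmin = C₀·(f + f² + … + f^3).
≈ 7.356 × (0.0762 + 0.0058 + 0.0004) ≈ 7.356 × 0.0824 ≈ 0.606 mcg/mL.

0.6 mcg/mL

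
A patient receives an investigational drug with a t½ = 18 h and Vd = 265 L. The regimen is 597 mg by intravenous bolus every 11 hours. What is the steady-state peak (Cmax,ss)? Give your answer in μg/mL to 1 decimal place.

k = ln2/t½ = ln2/18 ≈ 0.038508 h⁻¹; fraction remaining f = e^(−kτ) = e^(−0.038508×11) ≈ 0.6547.
Accumulation ratio R = 1/(1 − f) ≈ 1/0.3453 ≈ 2.8960.
Each bolus raises the concentration by D/Vd = 597/265 ≈ 2.253 μg/mL.
Steady-state peak Cmax,ss = C₀·R ≈ 2.253 × 2.8960 ≈ 6.525 μg/mL.

6.5 μg/mL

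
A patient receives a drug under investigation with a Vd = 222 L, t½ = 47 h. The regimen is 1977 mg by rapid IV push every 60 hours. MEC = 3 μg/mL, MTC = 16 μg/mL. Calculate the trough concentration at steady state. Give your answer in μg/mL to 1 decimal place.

τ/t½ = 60/47 ≈ 1.2766, so fraction remaining f = (1/2)^(60/47) ≈ 0.4128.
Single-dose peak C₀ = D/Vd = 1977/222 ≈ 8.905 μg/mL.
Steady-state trough Cmin,ss = C₀·f/(1−f) ≈ 8.905 × 0.4128/0.5872 ≈ 6.260 μg/mL.
Trough 6.3 μg/mL vs MEC 3 μg/mL: adequate.

6.3 μg/mL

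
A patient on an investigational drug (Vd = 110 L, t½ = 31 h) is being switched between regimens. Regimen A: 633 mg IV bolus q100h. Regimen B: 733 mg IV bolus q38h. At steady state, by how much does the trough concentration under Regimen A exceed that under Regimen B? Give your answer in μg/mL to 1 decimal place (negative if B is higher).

-4.3 μg/mL

Regimen A: f = (1/2)^(100/31) ≈ 0.1069; Cmin,ss = (633/110)·f/(1−f) ≈ 0.689 μg/mL.
Regimen B: f = (1/2)^(38/31) ≈ 0.4276; Cmin,ss = (733/110)·f/(1−f) ≈ 4.978 μg/mL.
Difference ≈ 0.689 − 4.978 ≈ -4.289 μg/mL.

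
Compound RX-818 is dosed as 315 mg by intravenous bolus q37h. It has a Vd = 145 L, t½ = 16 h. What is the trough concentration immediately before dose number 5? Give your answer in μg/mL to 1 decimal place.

f = (1/2)^(τ/t½) = (1/2)^(37/16) ≈ 0.2013.
C₀ = D/Vd = 315/145 ≈ 2.172 μg/mL.
Before the 5th dose, 4 doses have been given. Superposition: Cmin = C₀·(f + f² + … + f^4).
≈ 2.172 × (0.2013 + 0.0405 + 0.0082 + 0.0016) ≈ 2.172 × 0.2516 ≈ 0.546 μg/mL.

0.5 μg/mL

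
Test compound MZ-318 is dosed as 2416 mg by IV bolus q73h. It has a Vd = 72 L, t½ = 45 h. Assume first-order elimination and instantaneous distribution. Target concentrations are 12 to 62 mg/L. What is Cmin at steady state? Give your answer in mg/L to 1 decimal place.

Over one 73-h interval, 73/45 ≈ 1.6222 half-lives elapse, leaving f ≈ 0.3248 of each dose.
Accumulation ratio R = 1/(1 − f) ≈ 1/0.6752 ≈ 1.4810.
Single-dose peak C₀ = D/Vd = 2416/72 ≈ 33.556 mg/L.
Steady-state peak Cmax,ss = C₀·R ≈ 33.556 × 1.4810 ≈ 49.696 mg/L.
Steady-state trough Cmin,ss = Cmax,ss·f ≈ 49.696 × 0.3248 ≈ 16.141 mg/L.
Trough 16.1 mg/L vs MEC 12 mg/L: adequate.

16.1 mg/L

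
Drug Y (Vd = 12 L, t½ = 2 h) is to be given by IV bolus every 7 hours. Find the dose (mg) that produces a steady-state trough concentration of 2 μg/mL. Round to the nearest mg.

τ/t½ = 7/2 ≈ 3.5, so f = (1/2)^(7/2) ≈ 0.088388.
Cmin,ss = (D/Vd)·f/(1−f), so D = Cmin,ss·Vd·(1−f)/f.
D = 2 × 12 × (1−f)/f ≈ 2 × 12 × 10.31375 ≈ 247.53 mg.

248 mg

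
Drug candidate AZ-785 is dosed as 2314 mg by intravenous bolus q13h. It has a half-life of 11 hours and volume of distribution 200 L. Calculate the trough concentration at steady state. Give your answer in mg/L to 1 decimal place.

9.1 mg/L

τ/t½ = 13/11 ≈ 1.1818, so fraction remaining f = (1/2)^(13/11) ≈ 0.4408.
Single-dose peak C₀ = D/Vd = 2314/200 ≈ 11.570 mg/L.
Steady-state trough Cmin,ss = C₀·f/(1−f) ≈ 11.570 × 0.4408/0.5592 ≈ 9.120 mg/L.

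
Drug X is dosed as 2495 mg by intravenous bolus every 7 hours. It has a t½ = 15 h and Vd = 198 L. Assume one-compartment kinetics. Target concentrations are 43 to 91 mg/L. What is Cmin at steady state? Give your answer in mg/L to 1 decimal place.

τ/t½ = 7/15 ≈ 0.46667, so fraction remaining f = (1/2)^(7/15) ≈ 0.7236.
Accumulation ratio R = 1/(1 − f) ≈ 1/0.2764 ≈ 3.6179.
Single-dose peak C₀ = D/Vd = 2495/198 ≈ 12.601 mg/L.
Cmax,ss = C₀/(1 − f) ≈ 12.601/0.2764 ≈ 45.590 mg/L.
One interval later, Cmin,ss = Cmax,ss·e^(−kτ) ≈ 45.590 × 0.7236 ≈ 32.989 mg/L.
Trough 33.0 mg/L vs MEC 43 mg/L: subtherapeutic.

33.0 mg/L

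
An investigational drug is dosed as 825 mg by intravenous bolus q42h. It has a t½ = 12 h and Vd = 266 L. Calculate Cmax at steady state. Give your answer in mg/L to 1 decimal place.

3.4 mg/L

Over one 42-h interval, 42/12 ≈ 3.5 half-lives elapse, leaving f ≈ 0.0884 of each dose.
Accumulation ratio R = 1/(1 − f) ≈ 1/0.9116 ≈ 1.0970.
Each bolus raises the concentration by D/Vd = 825/266 ≈ 3.102 mg/L.
Steady-state peak Cmax,ss = C₀·R ≈ 3.102 × 1.0970 ≈ 3.403 mg/L.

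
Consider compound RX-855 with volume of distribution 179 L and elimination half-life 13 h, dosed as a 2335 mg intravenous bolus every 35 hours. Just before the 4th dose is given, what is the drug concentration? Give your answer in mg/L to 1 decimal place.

f = (1/2)^(τ/t½) = (1/2)^(35/13) ≈ 0.1547.
C₀ = D/Vd = 2335/179 ≈ 13.045 mg/L.
Before the 4th dose, 3 doses have been given. Superposition: Cmin = C₀·(f + f² + … + f^3).
≈ 13.045 × (0.1547 + 0.0239 + 0.0037) ≈ 13.045 × 0.1823 ≈ 2.378 mg/L.

2.4 mg/L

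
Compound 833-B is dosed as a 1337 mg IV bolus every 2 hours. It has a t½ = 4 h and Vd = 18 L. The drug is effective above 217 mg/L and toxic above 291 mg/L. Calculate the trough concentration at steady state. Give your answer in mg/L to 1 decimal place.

Over one 2-h interval, 2/4 ≈ 0.5 half-lives elapse, leaving f ≈ 0.7071 of each dose.
Accumulation ratio R = 1/(1 − f) ≈ 1/0.2929 ≈ 3.4141.
Single-dose peak C₀ = D/Vd = 1337/18 ≈ 74.278 mg/L.
Steady-state peak Cmax,ss = C₀·R ≈ 74.278 × 3.4141 ≈ 253.593 mg/L.
Steady-state trough Cmin,ss = Cmax,ss·f ≈ 253.593 × 0.7071 ≈ 179.316 mg/L.
Trough 179.3 mg/L vs MEC 217 mg/L: subtherapeutic.

179.3 mg/L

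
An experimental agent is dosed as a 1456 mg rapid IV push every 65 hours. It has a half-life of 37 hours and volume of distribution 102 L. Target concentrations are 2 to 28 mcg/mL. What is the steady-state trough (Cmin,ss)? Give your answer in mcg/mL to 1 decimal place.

k = ln2/t½ = ln2/37 ≈ 0.018734 h⁻¹; fraction remaining f = e^(−kτ) = e^(−0.018734×65) ≈ 0.2959.
Accumulation ratio R = 1/(1 − f) ≈ 1/0.7041 ≈ 1.4203.
Each bolus raises the concentration by D/Vd = 1456/102 ≈ 14.275 mcg/mL.
Cmax,ss = C₀/(1 − f) ≈ 14.275/0.7041 ≈ 20.274 mcg/mL.
One interval later, Cmin,ss = Cmax,ss·e^(−kτ) ≈ 20.274 × 0.2959 ≈ 5.999 mcg/mL.
Trough 6.0 mcg/mL vs MEC 2 mcg/mL: adequate.

6.0 mcg/mL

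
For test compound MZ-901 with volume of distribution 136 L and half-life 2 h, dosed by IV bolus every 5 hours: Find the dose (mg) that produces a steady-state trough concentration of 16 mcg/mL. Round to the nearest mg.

10133 mg

τ/t½ = 5/2 ≈ 2.5, so f = (1/2)^(5/2) ≈ 0.176777.
Cmin,ss = (D/Vd)·f/(1−f), so D = Cmin,ss·Vd·(1−f)/f.
D = 16 × 136 × (1−f)/f ≈ 16 × 136 × 4.65684 ≈ 10133.28 mg.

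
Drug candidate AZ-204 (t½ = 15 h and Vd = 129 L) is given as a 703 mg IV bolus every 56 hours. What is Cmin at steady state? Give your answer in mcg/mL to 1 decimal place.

τ/t½ = 56/15 ≈ 3.7333, so fraction remaining f = (1/2)^(56/15) ≈ 0.0752.
Each bolus raises the concentration by D/Vd = 703/129 ≈ 5.450 mcg/mL.
Steady-state trough Cmin,ss = C₀·f/(1−f) ≈ 5.450 × 0.0752/0.9248 ≈ 0.443 mcg/mL.

0.4 mcg/mL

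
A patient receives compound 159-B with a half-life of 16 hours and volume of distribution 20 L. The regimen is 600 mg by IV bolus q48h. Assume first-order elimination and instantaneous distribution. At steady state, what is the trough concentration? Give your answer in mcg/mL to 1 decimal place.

The dosing interval is 3 half-lives, so f = 2^(−3) = 0.125.
At steady state, R = 1/(1 − 0.125) = 8/7.
Single-dose peak C₀ = D/Vd = 600/20 = 30 mcg/mL.
Steady-state peak Cmax,ss = C₀·R = 30 × 8/7 ≈ 34.286 mcg/mL.
Steady-state trough Cmin,ss = Cmax,ss·f ≈ 34.286 × 0.125 ≈ 4.286 mcg/mL.

4.3 mcg/mL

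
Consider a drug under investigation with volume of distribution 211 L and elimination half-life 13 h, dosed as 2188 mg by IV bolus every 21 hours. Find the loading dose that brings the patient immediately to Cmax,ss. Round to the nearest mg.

f = (1/2)^(21/13) ≈ 0.326378; accumulation ratio R = 1/(1−f) ≈ 1.48451.
Loading dose to hit Cmax,ss on first dose: D_load = D_maint·R ≈ 2188 × 1.48451 ≈ 3248.11 mg.

3248 mg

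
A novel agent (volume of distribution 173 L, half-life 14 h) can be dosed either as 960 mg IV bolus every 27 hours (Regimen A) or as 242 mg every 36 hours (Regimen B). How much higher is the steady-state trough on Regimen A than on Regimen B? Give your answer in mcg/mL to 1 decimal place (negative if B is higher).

1.7 mcg/mL

Regimen A: f = (1/2)^(27/14) ≈ 0.2627; Cmin,ss = (960/173)·f/(1−f) ≈ 1.977 mcg/mL.
Regimen B: f = (1/2)^(36/14) ≈ 0.1682; Cmin,ss = (242/173)·f/(1−f) ≈ 0.283 mcg/mL.
Difference ≈ 1.977 − 0.283 ≈ 1.694 mcg/mL.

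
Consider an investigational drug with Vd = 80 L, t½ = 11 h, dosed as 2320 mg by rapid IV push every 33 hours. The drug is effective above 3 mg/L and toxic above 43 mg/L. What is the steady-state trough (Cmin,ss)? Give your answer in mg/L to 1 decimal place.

τ = 33 h = 3 half-lives, so f = (1/2)^3 = 0.125.
Accumulation ratio R = 1/(1 − f) = 1/0.875 = 8/7.
Single-dose peak C₀ = D/Vd = 2320/80 = 29 mg/L.
Steady-state peak Cmax,ss = C₀·R = 29 × 8/7 ≈ 33.143 mg/L.
Steady-state trough Cmin,ss = Cmax,ss·f ≈ 33.143 × 0.125 ≈ 4.143 mg/L.
Trough 4.1 mg/L vs MEC 3 mg/L: adequate.

4.1 mg/L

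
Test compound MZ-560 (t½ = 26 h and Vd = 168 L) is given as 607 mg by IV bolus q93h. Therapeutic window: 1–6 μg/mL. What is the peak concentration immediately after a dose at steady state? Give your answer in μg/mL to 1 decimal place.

Over one 93-h interval, 93/26 ≈ 3.5769 half-lives elapse, leaving f ≈ 0.0838 of each dose.
Accumulation ratio R = 1/(1 − f) ≈ 1/0.9162 ≈ 1.0915.
Each bolus raises the concentration by D/Vd = 607/168 ≈ 3.613 μg/mL.
Steady-state peak Cmax,ss = C₀·R ≈ 3.613 × 1.0915 ≈ 3.944 μg/mL.
Peak 3.9 μg/mL vs MTC 6 μg/mL: below toxic threshold.

3.9 μg/mL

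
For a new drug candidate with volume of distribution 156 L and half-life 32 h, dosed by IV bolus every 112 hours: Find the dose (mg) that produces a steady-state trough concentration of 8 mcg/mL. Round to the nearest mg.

12872 mg

τ/t½ = 112/32 ≈ 3.5, so f = (1/2)^(112/32) ≈ 0.088388.
Cmin,ss = (D/Vd)·f/(1−f), so D = Cmin,ss·Vd·(1−f)/f.
D = 8 × 156 × (1−f)/f ≈ 8 × 156 × 10.31375 ≈ 12871.56 mg.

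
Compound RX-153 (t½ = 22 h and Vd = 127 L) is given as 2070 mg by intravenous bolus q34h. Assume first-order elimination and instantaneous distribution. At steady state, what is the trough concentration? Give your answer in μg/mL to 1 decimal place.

8.5 μg/mL

τ/t½ = 34/22 ≈ 1.5455, so fraction remaining f = (1/2)^(34/22) ≈ 0.3426.
Single-dose peak C₀ = D/Vd = 2070/127 ≈ 16.299 μg/mL.
Steady-state trough Cmin,ss = C₀·f/(1−f) ≈ 16.299 × 0.3426/0.6574 ≈ 8.494 μg/mL.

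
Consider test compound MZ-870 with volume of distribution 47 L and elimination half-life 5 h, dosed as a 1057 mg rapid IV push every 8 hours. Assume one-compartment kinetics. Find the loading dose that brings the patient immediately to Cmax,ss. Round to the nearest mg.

1577 mg

f = (1/2)^(8/5) ≈ 0.329877; accumulation ratio R = 1/(1−f) ≈ 1.49226.
Loading dose to hit Cmax,ss on first dose: D_load = D_maint·R ≈ 1057 × 1.49226 ≈ 1577.32 mg.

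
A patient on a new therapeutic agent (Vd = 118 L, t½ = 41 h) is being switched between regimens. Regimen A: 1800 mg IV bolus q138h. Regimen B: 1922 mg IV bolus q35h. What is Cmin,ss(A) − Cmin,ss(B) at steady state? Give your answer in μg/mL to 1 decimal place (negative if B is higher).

-18.5 μg/mL

Regimen A: f = (1/2)^(138/41) ≈ 0.0970; Cmin,ss = (1800/118)·f/(1−f) ≈ 1.639 μg/mL.
Regimen B: f = (1/2)^(35/41) ≈ 0.5534; Cmin,ss = (1922/118)·f/(1−f) ≈ 20.183 μg/mL.
Difference ≈ 1.639 − 20.183 ≈ -18.544 μg/mL.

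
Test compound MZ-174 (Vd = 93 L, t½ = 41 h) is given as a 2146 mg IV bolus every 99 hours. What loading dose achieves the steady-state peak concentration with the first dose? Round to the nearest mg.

2641 mg

f = (1/2)^(99/41) ≈ 0.187552; accumulation ratio R = 1/(1−f) ≈ 1.23085.
Loading dose to hit Cmax,ss on first dose: D_load = D_maint·R ≈ 2146 × 1.23085 ≈ 2641.40 mg.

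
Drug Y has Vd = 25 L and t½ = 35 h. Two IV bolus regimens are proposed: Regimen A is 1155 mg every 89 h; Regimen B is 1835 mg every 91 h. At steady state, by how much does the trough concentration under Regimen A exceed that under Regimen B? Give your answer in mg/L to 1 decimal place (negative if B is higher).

Regimen A: f = (1/2)^(89/35) ≈ 0.1716; Cmin,ss = (1155/25)·f/(1−f) ≈ 9.570 mg/L.
Regimen B: f = (1/2)^(91/35) ≈ 0.1649; Cmin,ss = (1835/25)·f/(1−f) ≈ 14.494 mg/L.
Difference ≈ 9.570 − 14.494 ≈ -4.924 mg/L.

-4.9 mg/L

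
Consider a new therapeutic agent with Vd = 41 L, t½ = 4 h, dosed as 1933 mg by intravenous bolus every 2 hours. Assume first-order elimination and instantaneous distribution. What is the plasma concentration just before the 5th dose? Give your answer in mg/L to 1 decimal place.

85.4 mg/L

f = (1/2)^(τ/t½) = (1/2)^(2/4) ≈ 0.7071.
C₀ = D/Vd = 1933/41 ≈ 47.146 mg/L.
Before the 5th dose, 4 doses have been given. Superposition: Cmin = C₀·(f + f² + … + f^4).
≈ 47.146 × (0.7071 + 0.5000 + 0.3535 + 0.2500) ≈ 47.146 × 1.8106 ≈ 85.363 mg/L.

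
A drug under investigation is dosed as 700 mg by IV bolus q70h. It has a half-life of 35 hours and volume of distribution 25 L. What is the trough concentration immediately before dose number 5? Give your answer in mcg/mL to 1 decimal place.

f = (1/2)^(τ/t½) = (1/2)^(70/35) ≈ 0.2500.
C₀ = D/Vd = 700/25 ≈ 28.000 mcg/mL.
Before the 5th dose, 4 doses have been given. Superposition: Cmin = C₀·(f + f² + … + f^4).
≈ 28.000 × (0.2500 + 0.0625 + 0.0156 + 0.0039) ≈ 28.000 × 0.3320 ≈ 9.296 mcg/mL.

9.3 mcg/mL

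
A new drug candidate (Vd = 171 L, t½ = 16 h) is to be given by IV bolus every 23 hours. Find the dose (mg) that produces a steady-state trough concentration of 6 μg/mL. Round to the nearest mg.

1753 mg

τ/t½ = 23/16 ≈ 1.4375, so f = (1/2)^(23/16) ≈ 0.369207.
Cmin,ss = (D/Vd)·f/(1−f), so D = Cmin,ss·Vd·(1−f)/f.
D = 6 × 171 × (1−f)/f ≈ 6 × 171 × 1.70851 ≈ 1752.93 mg.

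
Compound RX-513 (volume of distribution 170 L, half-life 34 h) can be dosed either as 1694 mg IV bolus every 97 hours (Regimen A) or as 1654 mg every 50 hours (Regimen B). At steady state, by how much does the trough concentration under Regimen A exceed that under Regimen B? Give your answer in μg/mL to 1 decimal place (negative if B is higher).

-3.9 μg/mL

Regimen A: f = (1/2)^(97/34) ≈ 0.1384; Cmin,ss = (1694/170)·f/(1−f) ≈ 1.601 μg/mL.
Regimen B: f = (1/2)^(50/34) ≈ 0.3608; Cmin,ss = (1654/170)·f/(1−f) ≈ 5.492 μg/mL.
Difference ≈ 1.601 − 5.492 ≈ -3.891 μg/mL.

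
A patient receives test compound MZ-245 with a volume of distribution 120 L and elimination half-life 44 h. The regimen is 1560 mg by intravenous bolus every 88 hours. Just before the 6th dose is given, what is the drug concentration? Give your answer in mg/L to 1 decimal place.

4.3 mg/L

f = (1/2)^(τ/t½) = (1/2)^(88/44) ≈ 0.2500.
C₀ = D/Vd = 1560/120 ≈ 13.000 mg/L.
Before the 6th dose, 5 doses have been given. Superposition: Cmin = C₀·(f + f² + … + f^5).
≈ 13.000 × (0.2500 + 0.0625 + 0.0156 + 0.0039 + 0.0010) ≈ 13.000 × 0.3330 ≈ 4.329 mg/L.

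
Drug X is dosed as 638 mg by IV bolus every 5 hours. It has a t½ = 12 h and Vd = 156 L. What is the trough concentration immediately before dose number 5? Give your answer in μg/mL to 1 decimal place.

8.4 μg/mL

f = (1/2)^(τ/t½) = (1/2)^(5/12) ≈ 0.7492.
C₀ = D/Vd = 638/156 ≈ 4.090 μg/mL.
Before the 5th dose, 4 doses have been given. Superposition: Cmin = C₀·(f + f² + … + f^4).
≈ 4.090 × (0.7492 + 0.5613 + 0.4205 + 0.3151) ≈ 4.090 × 2.0461 ≈ 8.369 μg/mL.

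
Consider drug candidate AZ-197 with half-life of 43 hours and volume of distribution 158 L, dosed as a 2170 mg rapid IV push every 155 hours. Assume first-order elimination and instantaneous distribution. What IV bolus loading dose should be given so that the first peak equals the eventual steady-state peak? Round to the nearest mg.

f = (1/2)^(155/43) ≈ 0.082204; accumulation ratio R = 1/(1−f) ≈ 1.08957.
Loading dose to hit Cmax,ss on first dose: D_load = D_maint·R ≈ 2170 × 1.08957 ≈ 2364.37 mg.

2364 mg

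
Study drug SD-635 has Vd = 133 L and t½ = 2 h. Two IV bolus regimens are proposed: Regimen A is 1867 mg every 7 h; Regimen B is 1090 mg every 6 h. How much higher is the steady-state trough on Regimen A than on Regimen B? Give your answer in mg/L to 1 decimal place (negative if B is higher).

Regimen A: f = (1/2)^(7/2) ≈ 0.0884; Cmin,ss = (1867/133)·f/(1−f) ≈ 1.361 mg/L.
Regimen B: f = (1/2)^(6/2) ≈ 0.1250; Cmin,ss = (1090/133)·f/(1−f) ≈ 1.171 mg/L.
Difference ≈ 1.361 − 1.171 ≈ 0.190 mg/L.

0.2 mg/L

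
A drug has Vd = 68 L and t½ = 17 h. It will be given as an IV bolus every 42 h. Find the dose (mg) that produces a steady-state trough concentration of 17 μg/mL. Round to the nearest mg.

5251 mg

τ/t½ = 42/17 ≈ 2.4706, so f = (1/2)^(42/17) ≈ 0.180418.
Cmin,ss = (D/Vd)·f/(1−f), so D = Cmin,ss·Vd·(1−f)/f.
D = 17 × 68 × (1−f)/f ≈ 17 × 68 × 4.54268 ≈ 5251.34 mg.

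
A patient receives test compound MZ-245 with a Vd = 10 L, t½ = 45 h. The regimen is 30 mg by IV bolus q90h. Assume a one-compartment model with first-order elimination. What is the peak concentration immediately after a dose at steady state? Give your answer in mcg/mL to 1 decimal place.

4.0 mcg/mL

The dosing interval is 2 half-lives, so f = 2^(−2) = 0.25.
Accumulation ratio R = 1/(1 − f) = 1/0.75 = 4/3.
Single-dose peak C₀ = D/Vd = 30/10 = 3 mcg/mL.
Steady-state peak Cmax,ss = C₀·R = 3 × 4/3 ≈ 4.000 mcg/mL.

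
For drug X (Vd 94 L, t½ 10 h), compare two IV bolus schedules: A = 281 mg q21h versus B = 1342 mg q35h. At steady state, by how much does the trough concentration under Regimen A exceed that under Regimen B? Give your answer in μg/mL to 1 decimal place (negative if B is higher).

-0.5 μg/mL

Regimen A: f = (1/2)^(21/10) ≈ 0.2333; Cmin,ss = (281/94)·f/(1−f) ≈ 0.910 μg/mL.
Regimen B: f = (1/2)^(35/10) ≈ 0.0884; Cmin,ss = (1342/94)·f/(1−f) ≈ 1.384 μg/mL.
Difference ≈ 0.910 − 1.384 ≈ -0.474 μg/mL.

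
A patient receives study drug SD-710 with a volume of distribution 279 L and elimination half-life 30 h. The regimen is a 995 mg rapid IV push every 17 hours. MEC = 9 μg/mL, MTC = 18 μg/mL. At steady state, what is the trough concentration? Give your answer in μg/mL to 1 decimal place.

7.4 μg/mL

k = ln2/t½ = ln2/30 ≈ 0.023105 h⁻¹; fraction remaining f = e^(−kτ) = e^(−0.023105×17) ≈ 0.6752.
Accumulation ratio R = 1/(1 − f) ≈ 1/0.3248 ≈ 3.0788.
Each bolus raises the concentration by D/Vd = 995/279 ≈ 3.566 μg/mL.
Steady-state peak Cmax,ss = C₀·R ≈ 3.566 × 3.0788 ≈ 10.979 μg/mL.
Steady-state trough Cmin,ss = Cmax,ss·f ≈ 10.979 × 0.6752 ≈ 7.413 μg/mL.
Trough 7.4 μg/mL vs MEC 9 μg/mL: subtherapeutic.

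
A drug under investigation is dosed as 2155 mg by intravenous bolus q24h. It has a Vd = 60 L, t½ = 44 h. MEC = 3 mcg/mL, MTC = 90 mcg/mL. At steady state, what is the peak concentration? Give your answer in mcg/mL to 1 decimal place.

114.1 mcg/mL

τ/t½ = 24/44 ≈ 0.54545, so fraction remaining f = (1/2)^(24/44) ≈ 0.6852.
At steady state, accumulation factor R = 1/(1 − e^(−kτ)) ≈ 3.1766.
Single-dose peak C₀ = D/Vd = 2155/60 ≈ 35.917 mcg/mL.
Cmax,ss = C₀/(1 − f) ≈ 35.917/0.3148 ≈ 114.095 mcg/mL.
Peak 114.1 mcg/mL vs MTC 90 mcg/mL: exceeds toxic threshold.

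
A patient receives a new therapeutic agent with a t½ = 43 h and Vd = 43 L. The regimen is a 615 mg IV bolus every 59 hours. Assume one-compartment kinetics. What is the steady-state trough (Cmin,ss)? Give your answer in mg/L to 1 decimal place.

k = ln2/t½ = ln2/43 ≈ 0.016120 h⁻¹; fraction remaining f = e^(−kτ) = e^(−0.016120×59) ≈ 0.3863.
At steady state, accumulation factor R = 1/(1 − e^(−kτ)) ≈ 1.6295.
Each bolus raises the concentration by D/Vd = 615/43 ≈ 14.302 mg/L.
Cmax,ss = C₀/(1 − f) ≈ 14.302/0.6137 ≈ 23.305 mg/L.
Steady-state trough Cmin,ss = Cmax,ss·f ≈ 23.305 × 0.3863 ≈ 9.003 mg/L.

9.0 mg/L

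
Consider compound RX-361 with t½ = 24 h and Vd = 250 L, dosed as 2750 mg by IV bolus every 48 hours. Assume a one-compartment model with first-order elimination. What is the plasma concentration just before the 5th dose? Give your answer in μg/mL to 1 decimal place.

f = (1/2)^(τ/t½) = (1/2)^(48/24) ≈ 0.2500.
C₀ = D/Vd = 2750/250 ≈ 11.000 μg/mL.
Before the 5th dose, 4 doses have been given. Superposition: Cmin = C₀·(f + f² + … + f^4).
≈ 11.000 × (0.2500 + 0.0625 + 0.0156 + 0.0039) ≈ 11.000 × 0.3320 ≈ 3.652 μg/mL.

3.7 μg/mL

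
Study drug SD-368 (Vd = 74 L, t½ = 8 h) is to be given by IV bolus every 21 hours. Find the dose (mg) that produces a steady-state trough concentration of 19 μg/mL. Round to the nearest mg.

7267 mg

τ/t½ = 21/8 ≈ 2.625, so f = (1/2)^(21/8) ≈ 0.162105.
Cmin,ss = (D/Vd)·f/(1−f), so D = Cmin,ss·Vd·(1−f)/f.
D = 19 × 74 × (1−f)/f ≈ 19 × 74 × 5.16884 ≈ 7267.39 mg.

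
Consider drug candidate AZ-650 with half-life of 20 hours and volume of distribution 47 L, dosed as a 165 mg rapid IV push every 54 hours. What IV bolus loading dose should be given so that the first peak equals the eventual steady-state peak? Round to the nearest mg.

195 mg

f = (1/2)^(54/20) ≈ 0.153893; accumulation ratio R = 1/(1−f) ≈ 1.18188.
Loading dose to hit Cmax,ss on first dose: D_load = D_maint·R ≈ 165 × 1.18188 ≈ 195.01 mg.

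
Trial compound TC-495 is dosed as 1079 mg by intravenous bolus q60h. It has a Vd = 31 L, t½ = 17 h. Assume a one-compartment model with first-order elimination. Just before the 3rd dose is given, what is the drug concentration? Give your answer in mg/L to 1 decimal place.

3.3 mg/L

f = (1/2)^(τ/t½) = (1/2)^(60/17) ≈ 0.0866.
C₀ = D/Vd = 1079/31 ≈ 34.806 mg/L.
Before the 3rd dose, 2 doses have been given. Superposition: Cmin = C₀·(f + f²).
≈ 34.806 × (0.0866 + 0.0075) ≈ 34.806 × 0.0941 ≈ 3.275 mg/L.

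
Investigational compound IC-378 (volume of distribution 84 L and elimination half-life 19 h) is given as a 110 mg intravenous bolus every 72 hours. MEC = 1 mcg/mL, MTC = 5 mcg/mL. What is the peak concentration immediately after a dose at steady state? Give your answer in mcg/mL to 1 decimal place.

1.4 mcg/mL

Over one 72-h interval, 72/19 ≈ 3.7895 half-lives elapse, leaving f ≈ 0.0723 of each dose.
At steady state, accumulation factor R = 1/(1 − e^(−kτ)) ≈ 1.0779.
Each bolus raises the concentration by D/Vd = 110/84 ≈ 1.310 mcg/mL.
Steady-state peak Cmax,ss = C₀·R ≈ 1.310 × 1.0779 ≈ 1.412 mcg/mL.
Peak 1.4 mcg/mL vs MTC 5 mcg/mL: below toxic threshold.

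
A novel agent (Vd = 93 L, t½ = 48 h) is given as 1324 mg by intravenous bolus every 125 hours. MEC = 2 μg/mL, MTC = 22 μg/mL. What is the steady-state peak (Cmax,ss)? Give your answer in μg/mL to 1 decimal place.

τ/t½ = 125/48 ≈ 2.6042, so fraction remaining f = (1/2)^(125/48) ≈ 0.1645.
At steady state, accumulation factor R = 1/(1 − e^(−kτ)) ≈ 1.1969.
Single-dose peak C₀ = D/Vd = 1324/93 ≈ 14.237 μg/mL.
Steady-state peak Cmax,ss = C₀·R ≈ 14.237 × 1.1969 ≈ 17.040 μg/mL.
Peak 17.0 μg/mL vs MTC 22 μg/mL: below toxic threshold.

17.0 μg/mL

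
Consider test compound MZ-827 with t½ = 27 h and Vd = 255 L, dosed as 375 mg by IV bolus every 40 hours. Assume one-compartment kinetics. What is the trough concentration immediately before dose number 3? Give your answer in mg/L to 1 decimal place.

f = (1/2)^(τ/t½) = (1/2)^(40/27) ≈ 0.3581.
C₀ = D/Vd = 375/255 ≈ 1.471 mg/L.
Before the 3rd dose, 2 doses have been given. Superposition: Cmin = C₀·(f + f²).
≈ 1.471 × (0.3581 + 0.1282) ≈ 1.471 × 0.4863 ≈ 0.715 mg/L.

0.7 mg/L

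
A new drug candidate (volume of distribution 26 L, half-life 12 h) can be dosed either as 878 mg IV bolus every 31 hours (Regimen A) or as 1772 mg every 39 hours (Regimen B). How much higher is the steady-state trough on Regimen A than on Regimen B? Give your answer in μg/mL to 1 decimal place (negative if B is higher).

Regimen A: f = (1/2)^(31/12) ≈ 0.1669; Cmin,ss = (878/26)·f/(1−f) ≈ 6.765 μg/mL.
Regimen B: f = (1/2)^(39/12) ≈ 0.1051; Cmin,ss = (1772/26)·f/(1−f) ≈ 8.004 μg/mL.
Difference ≈ 6.765 − 8.004 ≈ -1.239 μg/mL.

-1.2 μg/mL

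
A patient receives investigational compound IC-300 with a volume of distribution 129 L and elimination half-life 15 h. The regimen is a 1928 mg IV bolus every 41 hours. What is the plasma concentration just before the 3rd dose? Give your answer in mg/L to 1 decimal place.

f = (1/2)^(τ/t½) = (1/2)^(41/15) ≈ 0.1504.
C₀ = D/Vd = 1928/129 ≈ 14.946 mg/L.
Before the 3rd dose, 2 doses have been given. Superposition: Cmin = C₀·(f + f²).
≈ 14.946 × (0.1504 + 0.0226) ≈ 14.946 × 0.1730 ≈ 2.586 mg/L.

2.6 mg/L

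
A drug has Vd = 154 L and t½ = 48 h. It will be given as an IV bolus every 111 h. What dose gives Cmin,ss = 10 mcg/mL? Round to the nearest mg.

τ/t½ = 111/48 ≈ 2.3125, so f = (1/2)^(111/48) ≈ 0.201311.
Cmin,ss = (D/Vd)·f/(1−f), so D = Cmin,ss·Vd·(1−f)/f.
D = 10 × 154 × (1−f)/f ≈ 10 × 154 × 3.96744 ≈ 6109.86 mg.

6110 mg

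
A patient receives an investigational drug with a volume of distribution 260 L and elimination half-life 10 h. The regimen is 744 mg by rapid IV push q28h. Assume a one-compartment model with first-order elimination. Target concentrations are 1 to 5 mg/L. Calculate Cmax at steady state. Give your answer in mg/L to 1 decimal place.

3.3 mg/L

τ/t½ = 28/10 ≈ 2.8, so fraction remaining f = (1/2)^(28/10) ≈ 0.1436.
At steady state, accumulation factor R = 1/(1 − e^(−kτ)) ≈ 1.1677.
Single-dose peak C₀ = D/Vd = 744/260 ≈ 2.862 mg/L.
Steady-state peak Cmax,ss = C₀·R ≈ 2.862 × 1.1677 ≈ 3.342 mg/L.
Peak 3.3 mg/L vs MTC 5 mg/L: below toxic threshold.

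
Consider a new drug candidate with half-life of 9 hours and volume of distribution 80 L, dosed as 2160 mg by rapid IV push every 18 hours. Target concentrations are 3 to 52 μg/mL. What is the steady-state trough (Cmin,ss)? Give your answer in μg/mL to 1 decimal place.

9.0 μg/mL

τ = 18 h = 2 half-lives, so f = (1/2)^2 = 0.25.
Accumulation ratio R = 1/(1 − f) = 1/0.75 = 4/3.
Single-dose peak C₀ = D/Vd = 2160/80 = 27 μg/mL.
Steady-state peak Cmax,ss = C₀·R = 27 × 4/3 ≈ 36.000 μg/mL.
Steady-state trough Cmin,ss = Cmax,ss·f ≈ 36.000 × 0.25 ≈ 9.000 μg/mL.
Trough 9.0 μg/mL vs MEC 3 μg/mL: adequate.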